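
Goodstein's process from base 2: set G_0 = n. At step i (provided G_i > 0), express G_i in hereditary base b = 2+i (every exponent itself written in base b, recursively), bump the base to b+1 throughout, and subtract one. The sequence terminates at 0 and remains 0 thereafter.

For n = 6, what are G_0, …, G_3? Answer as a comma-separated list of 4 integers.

(0) 6|_2 = 2^2 + 2 ↦ 3^3 + 3|_3 = 30 ⇒ 29
(1) 29|_3 = 3^3 + 2 ↦ 4^4 + 2|_4 = 258 ⇒ 257
(2) 257|_4 = 4^4 + 1 ↦ 5^5 + 1|_5 = 3126 ⇒ 3125

6, 29, 257, 3125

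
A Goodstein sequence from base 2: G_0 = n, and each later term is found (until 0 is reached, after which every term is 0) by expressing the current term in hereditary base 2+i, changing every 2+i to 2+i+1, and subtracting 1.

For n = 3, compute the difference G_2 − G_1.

0

3 —HB2→ 2 + 1 —bump→ 3 + 1 = 4 —(−1)→ 3
3 —HB3→ 3 —bump→ 4 = 4 —(−1)→ 3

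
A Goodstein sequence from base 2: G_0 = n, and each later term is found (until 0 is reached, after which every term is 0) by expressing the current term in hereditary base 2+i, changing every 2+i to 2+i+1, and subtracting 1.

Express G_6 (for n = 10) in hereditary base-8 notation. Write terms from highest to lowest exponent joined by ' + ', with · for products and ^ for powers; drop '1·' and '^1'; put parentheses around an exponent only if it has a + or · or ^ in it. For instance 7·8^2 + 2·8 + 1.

G_0 = 10. HB_2(10) = 2^(2 + 1) + 2. Bump = 84. G_1 = 83.
G_1 = 83. HB_3(83) = 3^(3 + 1) + 2. Bump = 1026. G_2 = 1025.
G_2 = 1025. HB_4(1025) = 4^(4 + 1) + 1. Bump = 15626. G_3 = 15625.
G_3 = 15625. HB_5(15625) = 5^(5 + 1). Bump = 279936. G_4 = 279935.
G_4 = 279935. HB_6(279935) = 5·6^6 + 5·6^5 + 5·6^4 + 5·6^3 + 5·6^2 + 5·6 + 5. Bump = 4215755. G_5 = 4215754.
G_5 = 4215754. HB_7(4215754) = 5·7^7 + 5·7^5 + 5·7^4 + 5·7^3 + 5·7^2 + 5·7 + 4. Bump = 84073324. G_6 = 84073323.
G_6 = 84073323. HB_8(84073323) = 5·8^8 + 5·8^5 + 5·8^4 + 5·8^3 + 5·8^2 + 5·8 + 3. Bump = 1937434593. G_7 = 1937434592.

5·8^8 + 5·8^5 + 5·8^4 + 5·8^3 + 5·8^2 + 5·8 + 3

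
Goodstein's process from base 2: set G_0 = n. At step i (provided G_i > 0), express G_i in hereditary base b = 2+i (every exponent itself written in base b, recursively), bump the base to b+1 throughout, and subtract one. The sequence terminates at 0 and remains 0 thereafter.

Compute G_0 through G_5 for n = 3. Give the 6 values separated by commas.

3, 3, 3, 2, 1, 0

base 2: 3 = 2 + 1; at 3: 3 + 1 = 4; next = 3
base 3: 3 = 3; at 4: 4 = 4; next = 3
base 4: 3 = 3; at 5: 3 = 3; next = 2
base 5: 2 = 2; at 6: 2 = 2; next = 1
base 6: 1 = 1; at 7: 1 = 1; next = 0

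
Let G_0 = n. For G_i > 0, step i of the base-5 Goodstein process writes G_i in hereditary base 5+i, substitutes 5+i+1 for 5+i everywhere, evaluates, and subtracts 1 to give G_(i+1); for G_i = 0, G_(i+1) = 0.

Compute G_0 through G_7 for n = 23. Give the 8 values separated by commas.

23, 26, 29, 32, 35, 37, 39, 41

(0) 23|_5 = 4·5 + 3 ↦ 4·6 + 3|_6 = 27 ⇒ 26
(1) 26|_6 = 4·6 + 2 ↦ 4·7 + 2|_7 = 30 ⇒ 29
(2) 29|_7 = 4·7 + 1 ↦ 4·8 + 1|_8 = 33 ⇒ 32
(3) 32|_8 = 4·8 ↦ 4·9|_9 = 36 ⇒ 35
(4) 35|_9 = 3·9 + 8 ↦ 3·10 + 8|_10 = 38 ⇒ 37
(5) 37|_10 = 3·10 + 7 ↦ 3·11 + 7|_11 = 40 ⇒ 39
(6) 39|_11 = 3·11 + 6 ↦ 3·12 + 6|_12 = 42 ⇒ 41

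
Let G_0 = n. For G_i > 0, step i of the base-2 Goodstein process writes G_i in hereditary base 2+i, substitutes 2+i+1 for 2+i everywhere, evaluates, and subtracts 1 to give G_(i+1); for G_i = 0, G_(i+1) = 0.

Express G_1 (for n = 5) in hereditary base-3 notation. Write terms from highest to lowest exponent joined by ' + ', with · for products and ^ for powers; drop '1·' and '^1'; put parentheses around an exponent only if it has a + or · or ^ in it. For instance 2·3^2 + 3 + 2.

3^3

i=0: 5 = 2^2 + 1 (b=2); 2→3: 3^3 + 1 = 28; 28−1 = 27
i=1: 27 = 3^3 (b=3); 3→4: 4^4 = 256; 256−1 = 255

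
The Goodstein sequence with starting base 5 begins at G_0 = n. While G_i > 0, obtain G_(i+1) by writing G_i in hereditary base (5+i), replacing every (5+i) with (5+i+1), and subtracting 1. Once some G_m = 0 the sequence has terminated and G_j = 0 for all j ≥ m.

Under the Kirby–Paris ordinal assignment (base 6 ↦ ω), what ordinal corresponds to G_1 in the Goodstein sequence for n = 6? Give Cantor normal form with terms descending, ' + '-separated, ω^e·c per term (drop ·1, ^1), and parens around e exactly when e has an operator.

6 —HB5→ 5 + 1 —bump→ 6 + 1 = 7 —(−1)→ 6
6 —HB6→ 6 —bump→ 7 = 7 —(−1)→ 6

ω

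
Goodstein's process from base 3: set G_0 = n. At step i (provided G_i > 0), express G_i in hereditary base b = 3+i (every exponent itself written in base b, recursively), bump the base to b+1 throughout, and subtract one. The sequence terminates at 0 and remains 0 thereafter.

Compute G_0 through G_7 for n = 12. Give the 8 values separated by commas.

12, 19, 27, 37, 49, 63, 69, 75

base 3: 12 = 3^2 + 3; at 4: 4^2 + 4 = 20; next = 19
base 4: 19 = 4^2 + 3; at 5: 5^2 + 3 = 28; next = 27
base 5: 27 = 5^2 + 2; at 6: 6^2 + 2 = 38; next = 37
base 6: 37 = 6^2 + 1; at 7: 7^2 + 1 = 50; next = 49
base 7: 49 = 7^2; at 8: 8^2 = 64; next = 63
base 8: 63 = 7·8 + 7; at 9: 7·9 + 7 = 70; next = 69
base 9: 69 = 7·9 + 6; at 10: 7·10 + 6 = 76; next = 75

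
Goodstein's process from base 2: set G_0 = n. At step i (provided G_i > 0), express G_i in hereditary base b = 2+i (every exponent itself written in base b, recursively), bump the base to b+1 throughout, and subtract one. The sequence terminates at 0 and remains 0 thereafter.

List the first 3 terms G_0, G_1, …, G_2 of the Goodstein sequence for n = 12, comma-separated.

12, 107, 1065

(0) 12|_2 = 2^(2 + 1) + 2^2 ↦ 3^(3 + 1) + 3^3|_3 = 108 ⇒ 107
(1) 107|_3 = 3^(3 + 1) + 2·3^2 + 2·3 + 2 ↦ 4^(4 + 1) + 2·4^2 + 2·4 + 2|_4 = 1066 ⇒ 1065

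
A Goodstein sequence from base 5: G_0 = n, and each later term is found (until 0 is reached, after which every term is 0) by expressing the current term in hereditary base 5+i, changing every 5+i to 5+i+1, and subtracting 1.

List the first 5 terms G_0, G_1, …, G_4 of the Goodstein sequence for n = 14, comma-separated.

G_0 = 14. HB_5(14) = 2·5 + 4. Bump = 16. G_1 = 15.
G_1 = 15. HB_6(15) = 2·6 + 3. Bump = 17. G_2 = 16.
G_2 = 16. HB_7(16) = 2·7 + 2. Bump = 18. G_3 = 17.
G_3 = 17. HB_8(17) = 2·8 + 1. Bump = 19. G_4 = 18.

14, 15, 16, 17, 18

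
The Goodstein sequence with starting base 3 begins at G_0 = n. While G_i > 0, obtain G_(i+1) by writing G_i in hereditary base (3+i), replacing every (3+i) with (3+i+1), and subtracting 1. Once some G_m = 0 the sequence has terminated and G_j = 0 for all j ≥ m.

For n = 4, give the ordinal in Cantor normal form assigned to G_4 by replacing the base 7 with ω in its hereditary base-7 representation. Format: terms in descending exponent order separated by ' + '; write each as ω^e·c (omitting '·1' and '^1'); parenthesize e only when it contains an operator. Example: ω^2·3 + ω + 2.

step 0: 4 = 3 + 1; sub 4 for 3: 4 + 1; = 5; G_1 = 5−1 = 4
step 1: 4 = 4; sub 5 for 4: 5; = 5; G_2 = 5−1 = 4
step 2: 4 = 4; sub 6 for 5: 4; = 4; G_3 = 4−1 = 3
step 3: 3 = 3; sub 7 for 6: 3; = 3; G_4 = 3−1 = 2
step 4: 2 = 2; sub 8 for 7: 2; = 2; G_5 = 2−1 = 1

2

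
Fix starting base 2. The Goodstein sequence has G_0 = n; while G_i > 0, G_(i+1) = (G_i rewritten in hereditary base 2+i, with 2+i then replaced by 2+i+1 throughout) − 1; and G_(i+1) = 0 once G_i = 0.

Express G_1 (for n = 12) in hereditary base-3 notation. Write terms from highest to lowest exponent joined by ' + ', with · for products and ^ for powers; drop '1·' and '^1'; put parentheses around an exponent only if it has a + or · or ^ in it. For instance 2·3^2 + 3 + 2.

(0) 12|_2 = 2^(2 + 1) + 2^2 ↦ 3^(3 + 1) + 3^3|_3 = 108 ⇒ 107
(1) 107|_3 = 3^(3 + 1) + 2·3^2 + 2·3 + 2 ↦ 4^(4 + 1) + 2·4^2 + 2·4 + 2|_4 = 1066 ⇒ 1065

3^(3 + 1) + 2·3^2 + 2·3 + 2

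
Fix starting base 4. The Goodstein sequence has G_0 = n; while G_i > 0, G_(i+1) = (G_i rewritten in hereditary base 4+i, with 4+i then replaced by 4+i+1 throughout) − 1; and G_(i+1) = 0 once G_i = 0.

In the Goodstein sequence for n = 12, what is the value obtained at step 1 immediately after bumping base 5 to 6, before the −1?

base 4: 12 = 3·4; at 5: 3·5 = 15; next = 14
base 5: 14 = 2·5 + 4; at 6: 2·6 + 4 = 16; next = 15

16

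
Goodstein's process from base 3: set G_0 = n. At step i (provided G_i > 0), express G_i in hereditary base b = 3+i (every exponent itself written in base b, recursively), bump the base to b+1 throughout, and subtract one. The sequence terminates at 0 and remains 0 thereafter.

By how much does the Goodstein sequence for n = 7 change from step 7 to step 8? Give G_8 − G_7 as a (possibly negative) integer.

-1

i=0: 7 = 2·3 + 1 (b=3); 3→4: 2·4 + 1 = 9; 9−1 = 8
i=1: 8 = 2·4 (b=4); 4→5: 2·5 = 10; 10−1 = 9
i=2: 9 = 5 + 4 (b=5); 5→6: 6 + 4 = 10; 10−1 = 9
i=3: 9 = 6 + 3 (b=6); 6→7: 7 + 3 = 10; 10−1 = 9
i=4: 9 = 7 + 2 (b=7); 7→8: 8 + 2 = 10; 10−1 = 9
i=5: 9 = 8 + 1 (b=8); 8→9: 9 + 1 = 10; 10−1 = 9
i=6: 9 = 9 (b=9); 9→10: 10 = 10; 10−1 = 9
i=7: 9 = 9 (b=10); 10→11: 9 = 9; 9−1 = 8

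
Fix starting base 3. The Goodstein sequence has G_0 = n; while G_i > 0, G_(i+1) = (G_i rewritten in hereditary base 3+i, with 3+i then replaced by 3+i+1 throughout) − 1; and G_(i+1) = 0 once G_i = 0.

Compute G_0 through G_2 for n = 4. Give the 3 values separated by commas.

base 3: 4 = 3 + 1; at 4: 4 + 1 = 5; next = 4
base 4: 4 = 4; at 5: 5 = 5; next = 4

4, 4, 4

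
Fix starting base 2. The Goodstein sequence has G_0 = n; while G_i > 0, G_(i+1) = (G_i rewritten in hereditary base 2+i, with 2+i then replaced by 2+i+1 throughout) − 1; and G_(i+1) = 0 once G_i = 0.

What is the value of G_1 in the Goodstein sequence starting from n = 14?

base 2: 14 = 2^(2 + 1) + 2^2 + 2; at 3: 3^(3 + 1) + 3^3 + 3 = 111; next = 110
base 3: 110 = 3^(3 + 1) + 3^3 + 2; at 4: 4^(4 + 1) + 4^4 + 2 = 1282; next = 1281

110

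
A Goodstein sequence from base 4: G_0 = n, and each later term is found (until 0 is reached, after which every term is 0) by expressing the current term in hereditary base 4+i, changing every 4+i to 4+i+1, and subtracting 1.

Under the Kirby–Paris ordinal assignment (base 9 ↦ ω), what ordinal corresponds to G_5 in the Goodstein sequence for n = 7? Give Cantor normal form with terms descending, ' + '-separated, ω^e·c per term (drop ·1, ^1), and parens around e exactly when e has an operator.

6

(0) 7|_4 = 4 + 3 ↦ 5 + 3|_5 = 8 ⇒ 7
(1) 7|_5 = 5 + 2 ↦ 6 + 2|_6 = 8 ⇒ 7
(2) 7|_6 = 6 + 1 ↦ 7 + 1|_7 = 8 ⇒ 7
(3) 7|_7 = 7 ↦ 8|_8 = 8 ⇒ 7
(4) 7|_8 = 7 ↦ 7|_9 = 7 ⇒ 6
(5) 6|_9 = 6 ↦ 6|_10 = 6 ⇒ 5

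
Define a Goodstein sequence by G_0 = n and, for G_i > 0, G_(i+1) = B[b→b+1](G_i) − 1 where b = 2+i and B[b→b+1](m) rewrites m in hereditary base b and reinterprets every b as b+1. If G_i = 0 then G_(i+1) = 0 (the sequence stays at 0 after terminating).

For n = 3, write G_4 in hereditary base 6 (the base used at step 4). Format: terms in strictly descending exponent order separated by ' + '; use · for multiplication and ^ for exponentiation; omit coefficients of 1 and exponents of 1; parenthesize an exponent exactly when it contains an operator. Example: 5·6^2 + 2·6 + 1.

1

step 0: 3 = 2 + 1; sub 3 for 2: 3 + 1; = 4; G_1 = 4−1 = 3
step 1: 3 = 3; sub 4 for 3: 4; = 4; G_2 = 4−1 = 3
step 2: 3 = 3; sub 5 for 4: 3; = 3; G_3 = 3−1 = 2
step 3: 2 = 2; sub 6 for 5: 2; = 2; G_4 = 2−1 = 1
step 4: 1 = 1; sub 7 for 6: 1; = 1; G_5 = 1−1 = 0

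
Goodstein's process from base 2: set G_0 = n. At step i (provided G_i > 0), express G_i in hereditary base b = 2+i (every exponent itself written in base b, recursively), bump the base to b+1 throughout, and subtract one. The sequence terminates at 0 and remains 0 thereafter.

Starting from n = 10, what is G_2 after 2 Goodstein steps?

G_0=10  [base 2] 2^(2 + 1) + 2  →[2↦3]→  3^(3 + 1) + 3 = 84  −1 ⇒ G_1=83
G_1=83  [base 3] 3^(3 + 1) + 2  →[3↦4]→  4^(4 + 1) + 2 = 1026  −1 ⇒ G_2=1025
G_2=1025  [base 4] 4^(4 + 1) + 1  →[4↦5]→  5^(5 + 1) + 1 = 15626  −1 ⇒ G_3=15625

1025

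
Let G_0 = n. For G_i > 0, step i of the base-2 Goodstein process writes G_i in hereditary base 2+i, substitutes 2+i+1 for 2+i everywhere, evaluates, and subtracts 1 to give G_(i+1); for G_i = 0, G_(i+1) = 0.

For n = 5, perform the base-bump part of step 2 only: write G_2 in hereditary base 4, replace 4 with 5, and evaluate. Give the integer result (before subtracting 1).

(0) 5|_2 = 2^2 + 1 ↦ 3^3 + 1|_3 = 28 ⇒ 27
(1) 27|_3 = 3^3 ↦ 4^4|_4 = 256 ⇒ 255

468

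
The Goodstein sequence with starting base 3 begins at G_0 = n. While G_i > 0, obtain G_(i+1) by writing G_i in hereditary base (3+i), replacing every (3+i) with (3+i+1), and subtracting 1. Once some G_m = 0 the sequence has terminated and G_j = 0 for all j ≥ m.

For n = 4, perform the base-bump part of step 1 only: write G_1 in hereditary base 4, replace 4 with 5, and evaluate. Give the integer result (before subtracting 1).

5

G_0=4  [base 3] 3 + 1  →[3↦4]→  4 + 1 = 5  −1 ⇒ G_1=4
G_1=4  [base 4] 4  →[4↦5]→  5 = 5  −1 ⇒ G_2=4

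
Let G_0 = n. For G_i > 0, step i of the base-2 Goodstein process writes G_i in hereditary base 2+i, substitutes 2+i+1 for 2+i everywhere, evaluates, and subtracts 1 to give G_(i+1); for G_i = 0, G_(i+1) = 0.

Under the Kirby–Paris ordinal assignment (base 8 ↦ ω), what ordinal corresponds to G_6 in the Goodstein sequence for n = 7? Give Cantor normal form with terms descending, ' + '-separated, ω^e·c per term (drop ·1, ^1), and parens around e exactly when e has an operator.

ω^7·7 + ω^6·7 + ω^5·7 + ω^4·7 + ω^3·7 + ω^2·7 + ω·7 + 7

7 —HB2→ 2^2 + 2 + 1 —bump→ 3^3 + 3 + 1 = 31 —(−1)→ 30
30 —HB3→ 3^3 + 3 —bump→ 4^4 + 4 = 260 —(−1)→ 259
259 —HB4→ 4^4 + 3 —bump→ 5^5 + 3 = 3128 —(−1)→ 3127
3127 —HB5→ 5^5 + 2 —bump→ 6^6 + 2 = 46658 —(−1)→ 46657
46657 —HB6→ 6^6 + 1 —bump→ 7^7 + 1 = 823544 —(−1)→ 823543
823543 —HB7→ 7^7 —bump→ 8^8 = 16777216 —(−1)→ 16777215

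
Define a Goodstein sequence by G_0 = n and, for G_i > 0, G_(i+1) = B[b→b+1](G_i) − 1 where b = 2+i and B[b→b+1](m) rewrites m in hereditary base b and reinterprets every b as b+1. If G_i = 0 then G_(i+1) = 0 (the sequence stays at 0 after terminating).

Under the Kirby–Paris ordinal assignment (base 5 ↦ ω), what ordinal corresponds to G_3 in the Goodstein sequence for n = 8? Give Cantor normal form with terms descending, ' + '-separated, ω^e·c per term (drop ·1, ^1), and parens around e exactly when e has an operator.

(0) 8|_2 = 2^(2 + 1) ↦ 3^(3 + 1)|_3 = 81 ⇒ 80
(1) 80|_3 = 2·3^3 + 2·3^2 + 2·3 + 2 ↦ 2·4^4 + 2·4^2 + 2·4 + 2|_4 = 554 ⇒ 553
(2) 553|_4 = 2·4^4 + 2·4^2 + 2·4 + 1 ↦ 2·5^5 + 2·5^2 + 2·5 + 1|_5 = 6311 ⇒ 6310

ω^ω·2 + ω^2·2 + ω·2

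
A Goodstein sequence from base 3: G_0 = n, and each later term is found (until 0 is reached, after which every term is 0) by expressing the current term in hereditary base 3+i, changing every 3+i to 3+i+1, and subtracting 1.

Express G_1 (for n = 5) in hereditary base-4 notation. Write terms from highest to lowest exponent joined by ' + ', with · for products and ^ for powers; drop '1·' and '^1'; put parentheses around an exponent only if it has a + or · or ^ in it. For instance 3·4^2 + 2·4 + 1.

4 + 1

[0] 5 ≡ 3 + 2 (base 3). Lift 4: 6. −1: 5.
[1] 5 ≡ 4 + 1 (base 4). Lift 5: 6. −1: 5.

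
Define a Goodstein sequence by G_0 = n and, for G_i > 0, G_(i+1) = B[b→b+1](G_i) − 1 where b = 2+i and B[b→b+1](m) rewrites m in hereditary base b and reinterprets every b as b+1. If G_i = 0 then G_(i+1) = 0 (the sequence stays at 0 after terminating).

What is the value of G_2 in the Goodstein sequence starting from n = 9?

G_0 = 9. HB_2(9) = 2^(2 + 1) + 1. Bump = 82. G_1 = 81.
G_1 = 81. HB_3(81) = 3^(3 + 1). Bump = 1024. G_2 = 1023.

1023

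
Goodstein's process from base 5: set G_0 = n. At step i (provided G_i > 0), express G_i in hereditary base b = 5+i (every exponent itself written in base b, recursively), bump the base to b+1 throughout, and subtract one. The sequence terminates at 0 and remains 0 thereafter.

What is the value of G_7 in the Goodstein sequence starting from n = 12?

15

[0] 12 ≡ 2·5 + 2 (base 5). Lift 6: 14. −1: 13.
[1] 13 ≡ 2·6 + 1 (base 6). Lift 7: 15. −1: 14.
[2] 14 ≡ 2·7 (base 7). Lift 8: 16. −1: 15.
[3] 15 ≡ 8 + 7 (base 8). Lift 9: 16. −1: 15.
[4] 15 ≡ 9 + 6 (base 9). Lift 10: 16. −1: 15.
[5] 15 ≡ 10 + 5 (base 10). Lift 11: 16. −1: 15.
[6] 15 ≡ 11 + 4 (base 11). Lift 12: 16. −1: 15.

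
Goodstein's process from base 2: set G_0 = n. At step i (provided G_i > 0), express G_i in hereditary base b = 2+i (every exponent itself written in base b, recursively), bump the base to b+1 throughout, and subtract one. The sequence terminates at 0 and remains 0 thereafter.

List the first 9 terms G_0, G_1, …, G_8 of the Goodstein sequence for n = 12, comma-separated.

12, 107, 1065, 15685, 280019, 5764910, 134217867, 3486784574, 100000000211

step 0: 12 = 2^(2 + 1) + 2^2; sub 3 for 2: 3^(3 + 1) + 3^3; = 108; G_1 = 108−1 = 107
step 1: 107 = 3^(3 + 1) + 2·3^2 + 2·3 + 2; sub 4 for 3: 4^(4 + 1) + 2·4^2 + 2·4 + 2; = 1066; G_2 = 1066−1 = 1065
step 2: 1065 = 4^(4 + 1) + 2·4^2 + 2·4 + 1; sub 5 for 4: 5^(5 + 1) + 2·5^2 + 2·5 + 1; = 15686; G_3 = 15686−1 = 15685
step 3: 15685 = 5^(5 + 1) + 2·5^2 + 2·5; sub 6 for 5: 6^(6 + 1) + 2·6^2 + 2·6; = 280020; G_4 = 280020−1 = 280019
step 4: 280019 = 6^(6 + 1) + 2·6^2 + 6 + 5; sub 7 for 6: 7^(7 + 1) + 2·7^2 + 7 + 5; = 5764911; G_5 = 5764911−1 = 5764910
step 5: 5764910 = 7^(7 + 1) + 2·7^2 + 7 + 4; sub 8 for 7: 8^(8 + 1) + 2·8^2 + 8 + 4; = 134217868; G_6 = 134217868−1 = 134217867
step 6: 134217867 = 8^(8 + 1) + 2·8^2 + 8 + 3; sub 9 for 8: 9^(9 + 1) + 2·9^2 + 9 + 3; = 3486784575; G_7 = 3486784575−1 = 3486784574
step 7: 3486784574 = 9^(9 + 1) + 2·9^2 + 9 + 2; sub 10 for 9: 10^(10 + 1) + 2·10^2 + 10 + 2; = 100000000212; G_8 = 100000000212−1 = 100000000211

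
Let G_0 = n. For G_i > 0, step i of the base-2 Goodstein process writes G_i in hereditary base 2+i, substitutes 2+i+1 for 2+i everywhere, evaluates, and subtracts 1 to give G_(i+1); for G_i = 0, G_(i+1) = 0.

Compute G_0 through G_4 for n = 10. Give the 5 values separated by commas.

(0) 10|_2 = 2^(2 + 1) + 2 ↦ 3^(3 + 1) + 3|_3 = 84 ⇒ 83
(1) 83|_3 = 3^(3 + 1) + 2 ↦ 4^(4 + 1) + 2|_4 = 1026 ⇒ 1025
(2) 1025|_4 = 4^(4 + 1) + 1 ↦ 5^(5 + 1) + 1|_5 = 15626 ⇒ 15625
(3) 15625|_5 = 5^(5 + 1) ↦ 6^(6 + 1)|_6 = 279936 ⇒ 279935

10, 83, 1025, 15625, 279935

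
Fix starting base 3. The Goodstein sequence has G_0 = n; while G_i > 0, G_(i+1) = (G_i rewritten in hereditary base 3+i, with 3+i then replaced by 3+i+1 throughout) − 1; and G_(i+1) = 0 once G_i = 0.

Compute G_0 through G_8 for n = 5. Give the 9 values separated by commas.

G_0=5  [base 3] 3 + 2  →[3↦4]→  4 + 2 = 6  −1 ⇒ G_1=5
G_1=5  [base 4] 4 + 1  →[4↦5]→  5 + 1 = 6  −1 ⇒ G_2=5
G_2=5  [base 5] 5  →[5↦6]→  6 = 6  −1 ⇒ G_3=5
G_3=5  [base 6] 5  →[6↦7]→  5 = 5  −1 ⇒ G_4=4
G_4=4  [base 7] 4  →[7↦8]→  4 = 4  −1 ⇒ G_5=3
G_5=3  [base 8] 3  →[8↦9]→  3 = 3  −1 ⇒ G_6=2
G_6=2  [base 9] 2  →[9↦10]→  2 = 2  −1 ⇒ G_7=1
G_7=1  [base 10] 1  →[10↦11]→  1 = 1  −1 ⇒ G_8=0

5, 5, 5, 5, 4, 3, 2, 1, 0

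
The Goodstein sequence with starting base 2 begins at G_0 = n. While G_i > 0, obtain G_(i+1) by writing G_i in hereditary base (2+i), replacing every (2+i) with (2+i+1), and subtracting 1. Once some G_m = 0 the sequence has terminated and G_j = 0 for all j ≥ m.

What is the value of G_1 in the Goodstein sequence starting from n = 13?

108

i=0: 13 = 2^(2 + 1) + 2^2 + 1 (b=2); 2→3: 3^(3 + 1) + 3^3 + 1 = 109; 109−1 = 108
i=1: 108 = 3^(3 + 1) + 3^3 (b=3); 3→4: 4^(4 + 1) + 4^4 = 1280; 1280−1 = 1279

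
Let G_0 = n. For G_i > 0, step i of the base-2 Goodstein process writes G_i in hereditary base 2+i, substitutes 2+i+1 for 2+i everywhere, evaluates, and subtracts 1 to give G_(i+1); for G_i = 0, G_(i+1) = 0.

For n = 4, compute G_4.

83

base 2: 4 = 2^2; at 3: 3^3 = 27; next = 26
base 3: 26 = 2·3^2 + 2·3 + 2; at 4: 2·4^2 + 2·4 + 2 = 42; next = 41
base 4: 41 = 2·4^2 + 2·4 + 1; at 5: 2·5^2 + 2·5 + 1 = 61; next = 60
base 5: 60 = 2·5^2 + 2·5; at 6: 2·6^2 + 2·6 = 84; next = 83
base 6: 83 = 2·6^2 + 6 + 5; at 7: 2·7^2 + 7 + 5 = 110; next = 109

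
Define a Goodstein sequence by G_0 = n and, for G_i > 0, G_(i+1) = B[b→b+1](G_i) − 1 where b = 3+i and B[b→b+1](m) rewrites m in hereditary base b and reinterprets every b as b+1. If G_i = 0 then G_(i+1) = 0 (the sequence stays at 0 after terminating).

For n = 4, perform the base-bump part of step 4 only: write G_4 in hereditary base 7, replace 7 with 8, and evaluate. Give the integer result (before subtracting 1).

(0) 4|_3 = 3 + 1 ↦ 4 + 1|_4 = 5 ⇒ 4
(1) 4|_4 = 4 ↦ 5|_5 = 5 ⇒ 4
(2) 4|_5 = 4 ↦ 4|_6 = 4 ⇒ 3
(3) 3|_6 = 3 ↦ 3|_7 = 3 ⇒ 2
(4) 2|_7 = 2 ↦ 2|_8 = 2 ⇒ 1

2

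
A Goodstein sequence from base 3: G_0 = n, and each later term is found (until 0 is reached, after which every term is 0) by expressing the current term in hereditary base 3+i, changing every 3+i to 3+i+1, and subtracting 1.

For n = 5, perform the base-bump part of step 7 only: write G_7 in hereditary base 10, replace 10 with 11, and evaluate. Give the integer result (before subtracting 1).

1

step 0: 5 = 3 + 2; sub 4 for 3: 4 + 2; = 6; G_1 = 6−1 = 5
step 1: 5 = 4 + 1; sub 5 for 4: 5 + 1; = 6; G_2 = 6−1 = 5
step 2: 5 = 5; sub 6 for 5: 6; = 6; G_3 = 6−1 = 5
step 3: 5 = 5; sub 7 for 6: 5; = 5; G_4 = 5−1 = 4
step 4: 4 = 4; sub 8 for 7: 4; = 4; G_5 = 4−1 = 3
step 5: 3 = 3; sub 9 for 8: 3; = 3; G_6 = 3−1 = 2
step 6: 2 = 2; sub 10 for 9: 2; = 2; G_7 = 2−1 = 1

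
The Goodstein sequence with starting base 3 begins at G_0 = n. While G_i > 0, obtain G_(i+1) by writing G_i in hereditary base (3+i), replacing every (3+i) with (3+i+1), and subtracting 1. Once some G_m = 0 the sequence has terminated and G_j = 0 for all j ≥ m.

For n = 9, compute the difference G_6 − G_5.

1

[0] 9 ≡ 3^2 (base 3). Lift 4: 16. −1: 15.
[1] 15 ≡ 3·4 + 3 (base 4). Lift 5: 18. −1: 17.
[2] 17 ≡ 3·5 + 2 (base 5). Lift 6: 20. −1: 19.
[3] 19 ≡ 3·6 + 1 (base 6). Lift 7: 22. −1: 21.
[4] 21 ≡ 3·7 (base 7). Lift 8: 24. −1: 23.
[5] 23 ≡ 2·8 + 7 (base 8). Lift 9: 25. −1: 24.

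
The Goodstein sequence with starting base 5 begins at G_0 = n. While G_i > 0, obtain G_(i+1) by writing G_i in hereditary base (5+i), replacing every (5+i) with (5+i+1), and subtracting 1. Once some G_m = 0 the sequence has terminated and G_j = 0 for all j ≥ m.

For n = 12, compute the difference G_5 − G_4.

G_0=12  [base 5] 2·5 + 2  →[5↦6]→  2·6 + 2 = 14  −1 ⇒ G_1=13
G_1=13  [base 6] 2·6 + 1  →[6↦7]→  2·7 + 1 = 15  −1 ⇒ G_2=14
G_2=14  [base 7] 2·7  →[7↦8]→  2·8 = 16  −1 ⇒ G_3=15
G_3=15  [base 8] 8 + 7  →[8↦9]→  9 + 7 = 16  −1 ⇒ G_4=15
G_4=15  [base 9] 9 + 6  →[9↦10]→  10 + 6 = 16  −1 ⇒ G_5=15

0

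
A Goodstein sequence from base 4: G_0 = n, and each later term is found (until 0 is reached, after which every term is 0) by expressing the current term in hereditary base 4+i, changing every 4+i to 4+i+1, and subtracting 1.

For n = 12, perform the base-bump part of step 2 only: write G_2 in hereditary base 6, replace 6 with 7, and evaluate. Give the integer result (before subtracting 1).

17

i=0: 12 = 3·4 (b=4); 4→5: 3·5 = 15; 15−1 = 14
i=1: 14 = 2·5 + 4 (b=5); 5→6: 2·6 + 4 = 16; 16−1 = 15
i=2: 15 = 2·6 + 3 (b=6); 6→7: 2·7 + 3 = 17; 17−1 = 16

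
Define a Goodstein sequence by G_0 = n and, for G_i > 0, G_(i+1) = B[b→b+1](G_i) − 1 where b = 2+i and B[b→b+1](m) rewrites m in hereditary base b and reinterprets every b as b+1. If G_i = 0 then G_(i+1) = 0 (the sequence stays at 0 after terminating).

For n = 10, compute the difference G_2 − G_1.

G_0=10  [base 2] 2^(2 + 1) + 2  →[2↦3]→  3^(3 + 1) + 3 = 84  −1 ⇒ G_1=83
G_1=83  [base 3] 3^(3 + 1) + 2  →[3↦4]→  4^(4 + 1) + 2 = 1026  −1 ⇒ G_2=1025

942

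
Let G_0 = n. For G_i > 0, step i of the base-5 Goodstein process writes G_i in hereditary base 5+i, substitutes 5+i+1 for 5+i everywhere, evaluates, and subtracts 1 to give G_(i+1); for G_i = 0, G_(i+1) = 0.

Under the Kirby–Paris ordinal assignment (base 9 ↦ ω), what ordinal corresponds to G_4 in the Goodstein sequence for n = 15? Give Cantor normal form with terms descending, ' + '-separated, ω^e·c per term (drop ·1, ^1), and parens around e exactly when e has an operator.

ω·2 + 2

i=0: 15 = 3·5 (b=5); 5→6: 3·6 = 18; 18−1 = 17
i=1: 17 = 2·6 + 5 (b=6); 6→7: 2·7 + 5 = 19; 19−1 = 18
i=2: 18 = 2·7 + 4 (b=7); 7→8: 2·8 + 4 = 20; 20−1 = 19
i=3: 19 = 2·8 + 3 (b=8); 8→9: 2·9 + 3 = 21; 21−1 = 20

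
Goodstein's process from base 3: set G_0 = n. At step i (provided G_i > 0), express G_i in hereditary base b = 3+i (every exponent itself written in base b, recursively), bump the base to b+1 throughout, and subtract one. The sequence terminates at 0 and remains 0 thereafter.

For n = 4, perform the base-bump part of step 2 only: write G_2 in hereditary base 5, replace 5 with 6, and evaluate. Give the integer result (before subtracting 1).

(0) 4|_3 = 3 + 1 ↦ 4 + 1|_4 = 5 ⇒ 4
(1) 4|_4 = 4 ↦ 5|_5 = 5 ⇒ 4

4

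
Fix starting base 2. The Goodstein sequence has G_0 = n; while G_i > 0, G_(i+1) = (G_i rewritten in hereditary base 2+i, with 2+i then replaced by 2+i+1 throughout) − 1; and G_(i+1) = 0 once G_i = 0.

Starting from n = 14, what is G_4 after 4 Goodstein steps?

326591

(0) 14|_2 = 2^(2 + 1) + 2^2 + 2 ↦ 3^(3 + 1) + 3^3 + 3|_3 = 111 ⇒ 110
(1) 110|_3 = 3^(3 + 1) + 3^3 + 2 ↦ 4^(4 + 1) + 4^4 + 2|_4 = 1282 ⇒ 1281
(2) 1281|_4 = 4^(4 + 1) + 4^4 + 1 ↦ 5^(5 + 1) + 5^5 + 1|_5 = 18751 ⇒ 18750
(3) 18750|_5 = 5^(5 + 1) + 5^5 ↦ 6^(6 + 1) + 6^6|_6 = 326592 ⇒ 326591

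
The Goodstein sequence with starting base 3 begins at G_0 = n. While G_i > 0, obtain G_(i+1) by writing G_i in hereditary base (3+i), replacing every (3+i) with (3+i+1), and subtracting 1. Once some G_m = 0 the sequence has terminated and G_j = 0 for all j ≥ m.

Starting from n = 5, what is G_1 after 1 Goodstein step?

base 3: 5 = 3 + 2; at 4: 4 + 2 = 6; next = 5
base 4: 5 = 4 + 1; at 5: 5 + 1 = 6; next = 5

5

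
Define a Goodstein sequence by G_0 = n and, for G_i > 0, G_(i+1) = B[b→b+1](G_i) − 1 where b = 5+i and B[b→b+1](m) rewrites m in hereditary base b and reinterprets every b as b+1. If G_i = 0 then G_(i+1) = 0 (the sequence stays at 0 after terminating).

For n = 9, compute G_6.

8

G_0=9  [base 5] 5 + 4  →[5↦6]→  6 + 4 = 10  −1 ⇒ G_1=9
G_1=9  [base 6] 6 + 3  →[6↦7]→  7 + 3 = 10  −1 ⇒ G_2=9
G_2=9  [base 7] 7 + 2  →[7↦8]→  8 + 2 = 10  −1 ⇒ G_3=9
G_3=9  [base 8] 8 + 1  →[8↦9]→  9 + 1 = 10  −1 ⇒ G_4=9
G_4=9  [base 9] 9  →[9↦10]→  10 = 10  −1 ⇒ G_5=9
G_5=9  [base 10] 9  →[10↦11]→  9 = 9  −1 ⇒ G_6=8
G_6=8  [base 11] 8  →[11↦12]→  8 = 8  −1 ⇒ G_7=7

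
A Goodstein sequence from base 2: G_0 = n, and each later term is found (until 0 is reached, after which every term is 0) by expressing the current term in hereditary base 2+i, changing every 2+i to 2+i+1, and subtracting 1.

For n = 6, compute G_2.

257

(0) 6|_2 = 2^2 + 2 ↦ 3^3 + 3|_3 = 30 ⇒ 29
(1) 29|_3 = 3^3 + 2 ↦ 4^4 + 2|_4 = 258 ⇒ 257
(2) 257|_4 = 4^4 + 1 ↦ 5^5 + 1|_5 = 3126 ⇒ 3125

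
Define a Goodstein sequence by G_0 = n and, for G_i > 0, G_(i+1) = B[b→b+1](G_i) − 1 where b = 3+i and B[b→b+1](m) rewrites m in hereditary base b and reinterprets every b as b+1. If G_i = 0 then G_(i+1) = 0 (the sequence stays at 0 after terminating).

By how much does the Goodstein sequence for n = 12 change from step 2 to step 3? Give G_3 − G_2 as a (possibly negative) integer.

G_0=12  [base 3] 3^2 + 3  →[3↦4]→  4^2 + 4 = 20  −1 ⇒ G_1=19
G_1=19  [base 4] 4^2 + 3  →[4↦5]→  5^2 + 3 = 28  −1 ⇒ G_2=27
G_2=27  [base 5] 5^2 + 2  →[5↦6]→  6^2 + 2 = 38  −1 ⇒ G_3=37

10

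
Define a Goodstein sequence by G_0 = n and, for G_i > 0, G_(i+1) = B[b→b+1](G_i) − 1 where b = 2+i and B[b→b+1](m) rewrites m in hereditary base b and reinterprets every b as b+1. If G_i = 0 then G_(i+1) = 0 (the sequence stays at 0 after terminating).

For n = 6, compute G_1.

G_0 = 6. HB_2(6) = 2^2 + 2. Bump = 30. G_1 = 29.
G_1 = 29. HB_3(29) = 3^3 + 2. Bump = 258. G_2 = 257.

29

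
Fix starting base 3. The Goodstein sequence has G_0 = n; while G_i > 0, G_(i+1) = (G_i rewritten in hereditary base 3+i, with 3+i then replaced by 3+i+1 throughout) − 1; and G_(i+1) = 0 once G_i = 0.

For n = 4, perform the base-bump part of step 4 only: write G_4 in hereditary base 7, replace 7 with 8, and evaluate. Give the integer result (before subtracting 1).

2

G_0=4  [base 3] 3 + 1  →[3↦4]→  4 + 1 = 5  −1 ⇒ G_1=4
G_1=4  [base 4] 4  →[4↦5]→  5 = 5  −1 ⇒ G_2=4
G_2=4  [base 5] 4  →[5↦6]→  4 = 4  −1 ⇒ G_3=3
G_3=3  [base 6] 3  →[6↦7]→  3 = 3  −1 ⇒ G_4=2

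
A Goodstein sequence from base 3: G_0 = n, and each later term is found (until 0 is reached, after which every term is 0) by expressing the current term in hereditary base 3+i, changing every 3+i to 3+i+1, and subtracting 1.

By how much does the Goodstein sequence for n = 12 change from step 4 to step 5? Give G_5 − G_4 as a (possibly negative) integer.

G_0 = 12. HB_3(12) = 3^2 + 3. Bump = 20. G_1 = 19.
G_1 = 19. HB_4(19) = 4^2 + 3. Bump = 28. G_2 = 27.
G_2 = 27. HB_5(27) = 5^2 + 2. Bump = 38. G_3 = 37.
G_3 = 37. HB_6(37) = 6^2 + 1. Bump = 50. G_4 = 49.
G_4 = 49. HB_7(49) = 7^2. Bump = 64. G_5 = 63.

14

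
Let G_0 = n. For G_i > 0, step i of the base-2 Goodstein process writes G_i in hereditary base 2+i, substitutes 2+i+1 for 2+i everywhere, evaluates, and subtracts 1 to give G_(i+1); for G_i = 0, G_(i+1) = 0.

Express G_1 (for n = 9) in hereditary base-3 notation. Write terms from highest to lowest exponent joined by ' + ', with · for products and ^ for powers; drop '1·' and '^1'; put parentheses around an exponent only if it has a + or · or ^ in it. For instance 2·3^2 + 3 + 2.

(0) 9|_2 = 2^(2 + 1) + 1 ↦ 3^(3 + 1) + 1|_3 = 82 ⇒ 81
(1) 81|_3 = 3^(3 + 1) ↦ 4^(4 + 1)|_4 = 1024 ⇒ 1023

3^(3 + 1)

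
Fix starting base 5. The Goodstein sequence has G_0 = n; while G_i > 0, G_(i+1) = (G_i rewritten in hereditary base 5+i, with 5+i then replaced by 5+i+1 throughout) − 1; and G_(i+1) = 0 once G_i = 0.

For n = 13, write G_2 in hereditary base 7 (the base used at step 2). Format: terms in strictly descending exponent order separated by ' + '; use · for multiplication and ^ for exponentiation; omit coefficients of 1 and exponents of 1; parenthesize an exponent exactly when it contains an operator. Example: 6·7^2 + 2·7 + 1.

(0) 13|_5 = 2·5 + 3 ↦ 2·6 + 3|_6 = 15 ⇒ 14
(1) 14|_6 = 2·6 + 2 ↦ 2·7 + 2|_7 = 16 ⇒ 15

2·7 + 1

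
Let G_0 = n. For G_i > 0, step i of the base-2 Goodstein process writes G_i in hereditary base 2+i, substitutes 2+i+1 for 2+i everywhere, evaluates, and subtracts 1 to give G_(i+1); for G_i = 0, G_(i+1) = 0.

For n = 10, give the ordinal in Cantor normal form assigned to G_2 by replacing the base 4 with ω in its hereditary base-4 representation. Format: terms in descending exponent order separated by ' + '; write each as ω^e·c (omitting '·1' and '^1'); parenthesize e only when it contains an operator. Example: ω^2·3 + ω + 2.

i=0: 10 = 2^(2 + 1) + 2 (b=2); 2→3: 3^(3 + 1) + 3 = 84; 84−1 = 83
i=1: 83 = 3^(3 + 1) + 2 (b=3); 3→4: 4^(4 + 1) + 2 = 1026; 1026−1 = 1025
i=2: 1025 = 4^(4 + 1) + 1 (b=4); 4→5: 5^(5 + 1) + 1 = 15626; 15626−1 = 15625

ω^(ω + 1) + 1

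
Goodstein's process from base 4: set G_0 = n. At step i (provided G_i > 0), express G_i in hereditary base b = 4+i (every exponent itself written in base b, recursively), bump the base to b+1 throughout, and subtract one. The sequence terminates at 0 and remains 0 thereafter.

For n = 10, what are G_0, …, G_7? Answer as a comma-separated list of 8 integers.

base 4: 10 = 2·4 + 2; at 5: 2·5 + 2 = 12; next = 11
base 5: 11 = 2·5 + 1; at 6: 2·6 + 1 = 13; next = 12
base 6: 12 = 2·6; at 7: 2·7 = 14; next = 13
base 7: 13 = 7 + 6; at 8: 8 + 6 = 14; next = 13
base 8: 13 = 8 + 5; at 9: 9 + 5 = 14; next = 13
base 9: 13 = 9 + 4; at 10: 10 + 4 = 14; next = 13
base 10: 13 = 10 + 3; at 11: 11 + 3 = 14; next = 13

10, 11, 12, 13, 13, 13, 13, 13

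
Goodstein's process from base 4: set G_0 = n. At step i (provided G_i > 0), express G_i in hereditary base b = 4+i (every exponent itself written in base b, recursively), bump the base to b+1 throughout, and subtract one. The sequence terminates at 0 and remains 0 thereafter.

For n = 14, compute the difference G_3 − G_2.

2

step 0: 14 = 3·4 + 2; sub 5 for 4: 3·5 + 2; = 17; G_1 = 17−1 = 16
step 1: 16 = 3·5 + 1; sub 6 for 5: 3·6 + 1; = 19; G_2 = 19−1 = 18
step 2: 18 = 3·6; sub 7 for 6: 3·7; = 21; G_3 = 21−1 = 20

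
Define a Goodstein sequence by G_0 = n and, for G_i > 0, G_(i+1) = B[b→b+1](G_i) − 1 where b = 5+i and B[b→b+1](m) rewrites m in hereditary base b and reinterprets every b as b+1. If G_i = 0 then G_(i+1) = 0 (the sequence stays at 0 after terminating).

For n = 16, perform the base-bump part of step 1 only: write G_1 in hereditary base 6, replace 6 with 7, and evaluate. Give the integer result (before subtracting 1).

21

G_0 = 16. HB_5(16) = 3·5 + 1. Bump = 19. G_1 = 18.
G_1 = 18. HB_6(18) = 3·6. Bump = 21. G_2 = 20.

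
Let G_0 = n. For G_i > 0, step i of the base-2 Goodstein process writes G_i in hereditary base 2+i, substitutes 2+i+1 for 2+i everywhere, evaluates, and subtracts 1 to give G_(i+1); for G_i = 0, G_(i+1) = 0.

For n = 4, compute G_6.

G_0=4  [base 2] 2^2  →[2↦3]→  3^3 = 27  −1 ⇒ G_1=26
G_1=26  [base 3] 2·3^2 + 2·3 + 2  →[3↦4]→  2·4^2 + 2·4 + 2 = 42  −1 ⇒ G_2=41
G_2=41  [base 4] 2·4^2 + 2·4 + 1  →[4↦5]→  2·5^2 + 2·5 + 1 = 61  −1 ⇒ G_3=60
G_3=60  [base 5] 2·5^2 + 2·5  →[5↦6]→  2·6^2 + 2·6 = 84  −1 ⇒ G_4=83
G_4=83  [base 6] 2·6^2 + 6 + 5  →[6↦7]→  2·7^2 + 7 + 5 = 110  −1 ⇒ G_5=109
G_5=109  [base 7] 2·7^2 + 7 + 4  →[7↦8]→  2·8^2 + 8 + 4 = 140  −1 ⇒ G_6=139
G_6=139  [base 8] 2·8^2 + 8 + 3  →[8↦9]→  2·9^2 + 9 + 3 = 174  −1 ⇒ G_7=173

139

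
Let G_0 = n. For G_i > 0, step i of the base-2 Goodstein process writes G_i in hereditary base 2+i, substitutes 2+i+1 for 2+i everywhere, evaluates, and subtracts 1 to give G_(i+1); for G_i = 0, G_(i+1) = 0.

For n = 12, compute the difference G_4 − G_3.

264334

12 —HB2→ 2^(2 + 1) + 2^2 —bump→ 3^(3 + 1) + 3^3 = 108 —(−1)→ 107
107 —HB3→ 3^(3 + 1) + 2·3^2 + 2·3 + 2 —bump→ 4^(4 + 1) + 2·4^2 + 2·4 + 2 = 1066 —(−1)→ 1065
1065 —HB4→ 4^(4 + 1) + 2·4^2 + 2·4 + 1 —bump→ 5^(5 + 1) + 2·5^2 + 2·5 + 1 = 15686 —(−1)→ 15685
15685 —HB5→ 5^(5 + 1) + 2·5^2 + 2·5 —bump→ 6^(6 + 1) + 2·6^2 + 2·6 = 280020 —(−1)→ 280019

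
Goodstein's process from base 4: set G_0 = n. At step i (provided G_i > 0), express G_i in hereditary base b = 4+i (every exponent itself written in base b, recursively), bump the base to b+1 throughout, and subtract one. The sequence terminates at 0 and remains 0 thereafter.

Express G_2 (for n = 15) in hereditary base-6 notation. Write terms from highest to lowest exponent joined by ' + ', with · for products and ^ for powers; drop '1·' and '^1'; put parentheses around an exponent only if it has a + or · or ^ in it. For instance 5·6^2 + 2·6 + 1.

3·6 + 1

G_0 = 15. HB_4(15) = 3·4 + 3. Bump = 18. G_1 = 17.
G_1 = 17. HB_5(17) = 3·5 + 2. Bump = 20. G_2 = 19.
G_2 = 19. HB_6(19) = 3·6 + 1. Bump = 22. G_3 = 21.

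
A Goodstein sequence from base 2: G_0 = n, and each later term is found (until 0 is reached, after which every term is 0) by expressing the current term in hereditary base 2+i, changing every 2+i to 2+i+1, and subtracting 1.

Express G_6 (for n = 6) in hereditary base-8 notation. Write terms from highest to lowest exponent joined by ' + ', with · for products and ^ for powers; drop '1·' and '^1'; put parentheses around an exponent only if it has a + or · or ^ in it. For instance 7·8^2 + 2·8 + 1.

i=0: 6 = 2^2 + 2 (b=2); 2→3: 3^3 + 3 = 30; 30−1 = 29
i=1: 29 = 3^3 + 2 (b=3); 3→4: 4^4 + 2 = 258; 258−1 = 257
i=2: 257 = 4^4 + 1 (b=4); 4→5: 5^5 + 1 = 3126; 3126−1 = 3125
i=3: 3125 = 5^5 (b=5); 5→6: 6^6 = 46656; 46656−1 = 46655
i=4: 46655 = 5·6^5 + 5·6^4 + 5·6^3 + 5·6^2 + 5·6 + 5 (b=6); 6→7: 5·7^5 + 5·7^4 + 5·7^3 + 5·7^2 + 5·7 + 5 = 98040; 98040−1 = 98039
i=5: 98039 = 5·7^5 + 5·7^4 + 5·7^3 + 5·7^2 + 5·7 + 4 (b=7); 7→8: 5·8^5 + 5·8^4 + 5·8^3 + 5·8^2 + 5·8 + 4 = 187244; 187244−1 = 187243
i=6: 187243 = 5·8^5 + 5·8^4 + 5·8^3 + 5·8^2 + 5·8 + 3 (b=8); 8→9: 5·9^5 + 5·9^4 + 5·9^3 + 5·9^2 + 5·9 + 3 = 332148; 332148−1 = 332147

5·8^5 + 5·8^4 + 5·8^3 + 5·8^2 + 5·8 + 3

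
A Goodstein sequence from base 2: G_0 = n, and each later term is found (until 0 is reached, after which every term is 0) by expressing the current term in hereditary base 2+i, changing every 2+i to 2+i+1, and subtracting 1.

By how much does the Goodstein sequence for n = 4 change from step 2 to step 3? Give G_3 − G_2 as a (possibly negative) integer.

step 0: 4 = 2^2; sub 3 for 2: 3^3; = 27; G_1 = 27−1 = 26
step 1: 26 = 2·3^2 + 2·3 + 2; sub 4 for 3: 2·4^2 + 2·4 + 2; = 42; G_2 = 42−1 = 41
step 2: 41 = 2·4^2 + 2·4 + 1; sub 5 for 4: 2·5^2 + 2·5 + 1; = 61; G_3 = 61−1 = 60

19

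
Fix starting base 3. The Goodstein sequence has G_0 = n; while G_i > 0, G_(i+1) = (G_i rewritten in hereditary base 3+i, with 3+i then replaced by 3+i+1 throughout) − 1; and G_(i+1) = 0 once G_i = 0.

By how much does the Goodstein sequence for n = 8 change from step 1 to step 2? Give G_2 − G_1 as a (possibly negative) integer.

8 —HB3→ 2·3 + 2 —bump→ 2·4 + 2 = 10 —(−1)→ 9
9 —HB4→ 2·4 + 1 —bump→ 2·5 + 1 = 11 —(−1)→ 10

1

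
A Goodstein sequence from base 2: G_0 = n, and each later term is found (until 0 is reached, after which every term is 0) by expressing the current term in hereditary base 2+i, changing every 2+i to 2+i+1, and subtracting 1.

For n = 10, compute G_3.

15625

base 2: 10 = 2^(2 + 1) + 2; at 3: 3^(3 + 1) + 3 = 84; next = 83
base 3: 83 = 3^(3 + 1) + 2; at 4: 4^(4 + 1) + 2 = 1026; next = 1025
base 4: 1025 = 4^(4 + 1) + 1; at 5: 5^(5 + 1) + 1 = 15626; next = 15625
base 5: 15625 = 5^(5 + 1); at 6: 6^(6 + 1) = 279936; next = 279935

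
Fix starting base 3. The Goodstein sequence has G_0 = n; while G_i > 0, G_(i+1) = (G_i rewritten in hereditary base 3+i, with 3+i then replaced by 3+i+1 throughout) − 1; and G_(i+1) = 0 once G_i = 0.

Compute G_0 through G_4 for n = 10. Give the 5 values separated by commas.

10, 16, 24, 27, 30

G_0=10  [base 3] 3^2 + 1  →[3↦4]→  4^2 + 1 = 17  −1 ⇒ G_1=16
G_1=16  [base 4] 4^2  →[4↦5]→  5^2 = 25  −1 ⇒ G_2=24
G_2=24  [base 5] 4·5 + 4  →[5↦6]→  4·6 + 4 = 28  −1 ⇒ G_3=27
G_3=27  [base 6] 4·6 + 3  →[6↦7]→  4·7 + 3 = 31  −1 ⇒ G_4=30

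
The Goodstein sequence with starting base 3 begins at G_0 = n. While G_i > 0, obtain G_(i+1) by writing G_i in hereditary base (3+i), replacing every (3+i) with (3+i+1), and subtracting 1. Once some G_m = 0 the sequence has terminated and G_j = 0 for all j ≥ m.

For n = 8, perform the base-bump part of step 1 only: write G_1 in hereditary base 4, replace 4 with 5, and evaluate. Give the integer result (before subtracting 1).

11

G_0=8  [base 3] 2·3 + 2  →[3↦4]→  2·4 + 2 = 10  −1 ⇒ G_1=9
G_1=9  [base 4] 2·4 + 1  →[4↦5]→  2·5 + 1 = 11  −1 ⇒ G_2=10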